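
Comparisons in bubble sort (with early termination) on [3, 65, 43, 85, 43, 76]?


Algorithm: bubble sort (with early termination)
Input: [3, 65, 43, 85, 43, 76]
Sorted: [3, 43, 43, 65, 76, 85]

12


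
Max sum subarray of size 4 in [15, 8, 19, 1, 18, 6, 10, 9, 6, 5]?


[0:4]: 43
[1:5]: 46
[2:6]: 44
[3:7]: 35
[4:8]: 43
[5:9]: 31
[6:10]: 30

Max: 46 at [1:5]


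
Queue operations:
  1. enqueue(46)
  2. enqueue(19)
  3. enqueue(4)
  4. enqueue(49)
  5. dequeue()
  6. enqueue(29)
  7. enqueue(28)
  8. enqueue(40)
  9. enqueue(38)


enqueue(46) -> [46]
enqueue(19) -> [46, 19]
enqueue(4) -> [46, 19, 4]
enqueue(49) -> [46, 19, 4, 49]
dequeue()->46, [19, 4, 49]
enqueue(29) -> [19, 4, 49, 29]
enqueue(28) -> [19, 4, 49, 29, 28]
enqueue(40) -> [19, 4, 49, 29, 28, 40]
enqueue(38) -> [19, 4, 49, 29, 28, 40, 38]

Final queue: [19, 4, 49, 29, 28, 40, 38]


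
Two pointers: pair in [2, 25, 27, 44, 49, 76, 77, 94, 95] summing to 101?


lo=0(2)+hi=8(95)=97
lo=1(25)+hi=8(95)=120
lo=1(25)+hi=7(94)=119
lo=1(25)+hi=6(77)=102
lo=1(25)+hi=5(76)=101

Yes: 25+76=101


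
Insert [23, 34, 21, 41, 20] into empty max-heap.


Insert 23: [23]
Insert 34: [34, 23]
Insert 21: [34, 23, 21]
Insert 41: [41, 34, 21, 23]
Insert 20: [41, 34, 21, 23, 20]

Final heap: [41, 34, 21, 23, 20]


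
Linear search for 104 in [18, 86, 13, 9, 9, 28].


i=0: 18!=104
i=1: 86!=104
i=2: 13!=104
i=3: 9!=104
i=4: 9!=104
i=5: 28!=104

Not found, 6 comps


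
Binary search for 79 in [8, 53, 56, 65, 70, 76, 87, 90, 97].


Step 1: lo=0, hi=8, mid=4, val=70
Step 2: lo=5, hi=8, mid=6, val=87
Step 3: lo=5, hi=5, mid=5, val=76

Not found


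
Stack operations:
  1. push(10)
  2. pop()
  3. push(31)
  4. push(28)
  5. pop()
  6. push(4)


push(10) -> [10]
pop()->10, []
push(31) -> [31]
push(28) -> [31, 28]
pop()->28, [31]
push(4) -> [31, 4]

Final stack: [31, 4]


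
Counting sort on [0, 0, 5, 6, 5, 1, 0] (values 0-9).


Input: [0, 0, 5, 6, 5, 1, 0]
Counts: [3, 1, 0, 0, 0, 2, 1, 0, 0, 0]

Sorted: [0, 0, 0, 1, 5, 5, 6]


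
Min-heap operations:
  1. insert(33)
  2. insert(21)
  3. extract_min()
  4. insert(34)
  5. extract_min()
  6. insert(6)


insert(33) -> [33]
insert(21) -> [21, 33]
extract_min()->21, [33]
insert(34) -> [33, 34]
extract_min()->33, [34]
insert(6) -> [6, 34]

Final heap: [6, 34]


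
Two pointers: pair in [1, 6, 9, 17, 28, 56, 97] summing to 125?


lo=0(1)+hi=6(97)=98
lo=1(6)+hi=6(97)=103
lo=2(9)+hi=6(97)=106
lo=3(17)+hi=6(97)=114
lo=4(28)+hi=6(97)=125

Yes: 28+97=125


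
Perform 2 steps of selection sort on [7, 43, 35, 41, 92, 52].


Initial: [7, 43, 35, 41, 92, 52]
Step 1: min=7 at 0
  Swap: [7, 43, 35, 41, 92, 52]
Step 2: min=35 at 2
  Swap: [7, 35, 43, 41, 92, 52]

After 2 steps: [7, 35, 43, 41, 92, 52]


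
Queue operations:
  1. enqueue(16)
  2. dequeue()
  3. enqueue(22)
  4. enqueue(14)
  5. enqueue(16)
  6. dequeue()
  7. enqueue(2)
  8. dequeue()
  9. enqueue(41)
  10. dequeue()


enqueue(16) -> [16]
dequeue()->16, []
enqueue(22) -> [22]
enqueue(14) -> [22, 14]
enqueue(16) -> [22, 14, 16]
dequeue()->22, [14, 16]
enqueue(2) -> [14, 16, 2]
dequeue()->14, [16, 2]
enqueue(41) -> [16, 2, 41]
dequeue()->16, [2, 41]

Final queue: [2, 41]


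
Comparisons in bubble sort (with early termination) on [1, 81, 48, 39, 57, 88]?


Algorithm: bubble sort (with early termination)
Input: [1, 81, 48, 39, 57, 88]
Sorted: [1, 39, 48, 57, 81, 88]

12


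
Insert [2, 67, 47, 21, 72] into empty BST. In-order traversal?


Insert 2: root
Insert 67: R from 2
Insert 47: R from 2 -> L from 67
Insert 21: R from 2 -> L from 67 -> L from 47
Insert 72: R from 2 -> R from 67

In-order: [2, 21, 47, 67, 72]


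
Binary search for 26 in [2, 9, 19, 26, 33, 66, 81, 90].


Step 1: lo=0, hi=7, mid=3, val=26

Found at index 3


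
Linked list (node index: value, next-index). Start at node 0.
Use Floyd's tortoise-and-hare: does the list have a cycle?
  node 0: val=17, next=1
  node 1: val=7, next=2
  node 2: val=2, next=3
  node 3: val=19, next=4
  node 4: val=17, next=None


Floyd's tortoise (slow, +1) and hare (fast, +2):
  init: slow=0, fast=0
  step 1: slow=1, fast=2
  step 2: slow=2, fast=4
  step 3: fast -> None, no cycle

Cycle: no


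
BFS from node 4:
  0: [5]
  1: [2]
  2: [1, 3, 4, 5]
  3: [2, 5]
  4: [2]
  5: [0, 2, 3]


Visit 4, enqueue [2]
Visit 2, enqueue [1, 3, 5]
Visit 1, enqueue []
Visit 3, enqueue []
Visit 5, enqueue [0]
Visit 0, enqueue []

BFS order: [4, 2, 1, 3, 5, 0]


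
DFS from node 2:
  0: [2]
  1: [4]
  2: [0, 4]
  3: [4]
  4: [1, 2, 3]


Visit 2, push [4, 0]
Visit 0, push []
Visit 4, push [3, 1]
Visit 1, push []
Visit 3, push []

DFS order: [2, 0, 4, 1, 3]


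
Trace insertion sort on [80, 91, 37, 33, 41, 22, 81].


Initial: [80, 91, 37, 33, 41, 22, 81]
Insert 91: [80, 91, 37, 33, 41, 22, 81]
Insert 37: [37, 80, 91, 33, 41, 22, 81]
Insert 33: [33, 37, 80, 91, 41, 22, 81]
Insert 41: [33, 37, 41, 80, 91, 22, 81]
Insert 22: [22, 33, 37, 41, 80, 91, 81]
Insert 81: [22, 33, 37, 41, 80, 81, 91]

Sorted: [22, 33, 37, 41, 80, 81, 91]


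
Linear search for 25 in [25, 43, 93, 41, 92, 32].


i=0: 25==25 found!

Found at 0, 1 comps


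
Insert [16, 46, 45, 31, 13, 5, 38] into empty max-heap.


Insert 16: [16]
Insert 46: [46, 16]
Insert 45: [46, 16, 45]
Insert 31: [46, 31, 45, 16]
Insert 13: [46, 31, 45, 16, 13]
Insert 5: [46, 31, 45, 16, 13, 5]
Insert 38: [46, 31, 45, 16, 13, 5, 38]

Final heap: [46, 31, 45, 16, 13, 5, 38]


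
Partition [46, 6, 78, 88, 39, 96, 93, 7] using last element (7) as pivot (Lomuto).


Pivot: 7
  6 <= 7: swap -> [6, 46, 78, 88, 39, 96, 93, 7]
Place pivot at 1: [6, 7, 78, 88, 39, 96, 93, 46]

Partitioned: [6, 7, 78, 88, 39, 96, 93, 46]


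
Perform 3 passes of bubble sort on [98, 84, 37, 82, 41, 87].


Initial: [98, 84, 37, 82, 41, 87]
Pass 1: [84, 37, 82, 41, 87, 98] (5 swaps)
Pass 2: [37, 82, 41, 84, 87, 98] (3 swaps)
Pass 3: [37, 41, 82, 84, 87, 98] (1 swaps)

After 3 passes: [37, 41, 82, 84, 87, 98]


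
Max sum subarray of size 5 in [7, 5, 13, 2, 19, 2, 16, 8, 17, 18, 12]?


[0:5]: 46
[1:6]: 41
[2:7]: 52
[3:8]: 47
[4:9]: 62
[5:10]: 61
[6:11]: 71

Max: 71 at [6:11]


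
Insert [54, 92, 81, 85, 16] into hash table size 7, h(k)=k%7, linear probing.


Insert 54: h=5 -> slot 5
Insert 92: h=1 -> slot 1
Insert 81: h=4 -> slot 4
Insert 85: h=1, 1 probes -> slot 2
Insert 16: h=2, 1 probes -> slot 3

Table: [None, 92, 85, 16, 81, 54, None]


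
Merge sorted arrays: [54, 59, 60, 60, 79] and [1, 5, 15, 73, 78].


Take 1 from B
Take 5 from B
Take 15 from B
Take 54 from A
Take 59 from A
Take 60 from A
Take 60 from A
Take 73 from B
Take 78 from B

Merged: [1, 5, 15, 54, 59, 60, 60, 73, 78, 79]


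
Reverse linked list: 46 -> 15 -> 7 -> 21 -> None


Step 1: curr=46, set curr.next=prev(None) | reversed so far: 46
Step 2: curr=15, set curr.next=prev(46) | reversed so far: 15 -> 46
Step 3: curr=7, set curr.next=prev(15) | reversed so far: 7 -> 15 -> 46
Step 4: curr=21, set curr.next=prev(7) | reversed so far: 21 -> 7 -> 15 -> 46

21 -> 7 -> 15 -> 46 -> None


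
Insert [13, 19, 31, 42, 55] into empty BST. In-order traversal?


Insert 13: root
Insert 19: R from 13
Insert 31: R from 13 -> R from 19
Insert 42: R from 13 -> R from 19 -> R from 31
Insert 55: R from 13 -> R from 19 -> R from 31 -> R from 42

In-order: [13, 19, 31, 42, 55]


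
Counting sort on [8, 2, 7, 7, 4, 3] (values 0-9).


Input: [8, 2, 7, 7, 4, 3]
Counts: [0, 0, 1, 1, 1, 0, 0, 2, 1, 0]

Sorted: [2, 3, 4, 7, 7, 8]


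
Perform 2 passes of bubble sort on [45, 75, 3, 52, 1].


Initial: [45, 75, 3, 52, 1]
Pass 1: [45, 3, 52, 1, 75] (3 swaps)
Pass 2: [3, 45, 1, 52, 75] (2 swaps)

After 2 passes: [3, 45, 1, 52, 75]


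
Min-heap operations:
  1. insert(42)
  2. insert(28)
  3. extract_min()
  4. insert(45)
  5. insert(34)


insert(42) -> [42]
insert(28) -> [28, 42]
extract_min()->28, [42]
insert(45) -> [42, 45]
insert(34) -> [34, 45, 42]

Final heap: [34, 45, 42]


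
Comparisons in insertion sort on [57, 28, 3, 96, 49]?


Algorithm: insertion sort
Input: [57, 28, 3, 96, 49]
Sorted: [3, 28, 49, 57, 96]

7


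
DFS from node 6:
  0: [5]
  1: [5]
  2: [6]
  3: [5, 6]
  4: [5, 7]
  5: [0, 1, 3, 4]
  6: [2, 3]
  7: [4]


Visit 6, push [3, 2]
Visit 2, push []
Visit 3, push [5]
Visit 5, push [4, 1, 0]
Visit 0, push []
Visit 1, push []
Visit 4, push [7]
Visit 7, push []

DFS order: [6, 2, 3, 5, 0, 1, 4, 7]


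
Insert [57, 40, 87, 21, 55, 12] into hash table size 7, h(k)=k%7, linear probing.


Insert 57: h=1 -> slot 1
Insert 40: h=5 -> slot 5
Insert 87: h=3 -> slot 3
Insert 21: h=0 -> slot 0
Insert 55: h=6 -> slot 6
Insert 12: h=5, 4 probes -> slot 2

Table: [21, 57, 12, 87, None, 40, 55]


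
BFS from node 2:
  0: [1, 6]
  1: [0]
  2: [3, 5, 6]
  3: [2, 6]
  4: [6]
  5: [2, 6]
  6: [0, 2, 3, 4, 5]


Visit 2, enqueue [3, 5, 6]
Visit 3, enqueue []
Visit 5, enqueue []
Visit 6, enqueue [0, 4]
Visit 0, enqueue [1]
Visit 4, enqueue []
Visit 1, enqueue []

BFS order: [2, 3, 5, 6, 0, 4, 1]


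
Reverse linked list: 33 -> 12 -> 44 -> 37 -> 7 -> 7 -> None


Step 1: curr=33, set curr.next=prev(None) | reversed so far: 33
Step 2: curr=12, set curr.next=prev(33) | reversed so far: 12 -> 33
Step 3: curr=44, set curr.next=prev(12) | reversed so far: 44 -> 12 -> 33
Step 4: curr=37, set curr.next=prev(44) | reversed so far: 37 -> 44 -> 12 -> 33
Step 5: curr=7, set curr.next=prev(37) | reversed so far: 7 -> 37 -> 44 -> 12 -> 33
Step 6: curr=7, set curr.next=prev(7) | reversed so far: 7 -> 7 -> 37 -> 44 -> 12 -> 33

7 -> 7 -> 37 -> 44 -> 12 -> 33 -> None


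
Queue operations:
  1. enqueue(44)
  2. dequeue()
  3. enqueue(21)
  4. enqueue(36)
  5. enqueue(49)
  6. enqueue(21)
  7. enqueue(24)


enqueue(44) -> [44]
dequeue()->44, []
enqueue(21) -> [21]
enqueue(36) -> [21, 36]
enqueue(49) -> [21, 36, 49]
enqueue(21) -> [21, 36, 49, 21]
enqueue(24) -> [21, 36, 49, 21, 24]

Final queue: [21, 36, 49, 21, 24]


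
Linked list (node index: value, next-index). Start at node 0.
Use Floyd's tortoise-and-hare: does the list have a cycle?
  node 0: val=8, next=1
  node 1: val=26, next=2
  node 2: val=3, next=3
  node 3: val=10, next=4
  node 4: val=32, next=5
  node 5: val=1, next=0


Floyd's tortoise (slow, +1) and hare (fast, +2):
  init: slow=0, fast=0
  step 1: slow=1, fast=2
  step 2: slow=2, fast=4
  step 3: slow=3, fast=0
  step 4: slow=4, fast=2
  step 5: slow=5, fast=4
  step 6: slow=0, fast=0
  slow == fast at node 0: cycle detected

Cycle: yes


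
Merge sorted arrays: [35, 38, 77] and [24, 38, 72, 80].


Take 24 from B
Take 35 from A
Take 38 from A
Take 38 from B
Take 72 from B
Take 77 from A

Merged: [24, 35, 38, 38, 72, 77, 80]


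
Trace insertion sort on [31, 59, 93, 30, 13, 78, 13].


Initial: [31, 59, 93, 30, 13, 78, 13]
Insert 59: [31, 59, 93, 30, 13, 78, 13]
Insert 93: [31, 59, 93, 30, 13, 78, 13]
Insert 30: [30, 31, 59, 93, 13, 78, 13]
Insert 13: [13, 30, 31, 59, 93, 78, 13]
Insert 78: [13, 30, 31, 59, 78, 93, 13]
Insert 13: [13, 13, 30, 31, 59, 78, 93]

Sorted: [13, 13, 30, 31, 59, 78, 93]


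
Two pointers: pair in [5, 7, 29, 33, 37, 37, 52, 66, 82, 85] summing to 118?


lo=0(5)+hi=9(85)=90
lo=1(7)+hi=9(85)=92
lo=2(29)+hi=9(85)=114
lo=3(33)+hi=9(85)=118

Yes: 33+85=118


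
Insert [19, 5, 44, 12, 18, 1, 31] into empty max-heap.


Insert 19: [19]
Insert 5: [19, 5]
Insert 44: [44, 5, 19]
Insert 12: [44, 12, 19, 5]
Insert 18: [44, 18, 19, 5, 12]
Insert 1: [44, 18, 19, 5, 12, 1]
Insert 31: [44, 18, 31, 5, 12, 1, 19]

Final heap: [44, 18, 31, 5, 12, 1, 19]


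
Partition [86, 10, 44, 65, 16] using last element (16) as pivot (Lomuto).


Pivot: 16
  10 <= 16: swap -> [10, 86, 44, 65, 16]
Place pivot at 1: [10, 16, 44, 65, 86]

Partitioned: [10, 16, 44, 65, 86]


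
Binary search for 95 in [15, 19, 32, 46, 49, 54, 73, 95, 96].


Step 1: lo=0, hi=8, mid=4, val=49
Step 2: lo=5, hi=8, mid=6, val=73
Step 3: lo=7, hi=8, mid=7, val=95

Found at index 7


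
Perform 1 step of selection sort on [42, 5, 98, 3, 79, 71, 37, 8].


Initial: [42, 5, 98, 3, 79, 71, 37, 8]
Step 1: min=3 at 3
  Swap: [3, 5, 98, 42, 79, 71, 37, 8]

After 1 step: [3, 5, 98, 42, 79, 71, 37, 8]


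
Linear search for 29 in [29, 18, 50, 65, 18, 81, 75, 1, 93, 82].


i=0: 29==29 found!

Found at 0, 1 comps


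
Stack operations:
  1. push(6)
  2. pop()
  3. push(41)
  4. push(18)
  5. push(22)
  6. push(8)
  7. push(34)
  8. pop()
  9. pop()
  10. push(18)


push(6) -> [6]
pop()->6, []
push(41) -> [41]
push(18) -> [41, 18]
push(22) -> [41, 18, 22]
push(8) -> [41, 18, 22, 8]
push(34) -> [41, 18, 22, 8, 34]
pop()->34, [41, 18, 22, 8]
pop()->8, [41, 18, 22]
push(18) -> [41, 18, 22, 18]

Final stack: [41, 18, 22, 18]


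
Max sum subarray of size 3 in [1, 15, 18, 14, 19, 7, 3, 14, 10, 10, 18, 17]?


[0:3]: 34
[1:4]: 47
[2:5]: 51
[3:6]: 40
[4:7]: 29
[5:8]: 24
[6:9]: 27
[7:10]: 34
[8:11]: 38
[9:12]: 45

Max: 51 at [2:5]


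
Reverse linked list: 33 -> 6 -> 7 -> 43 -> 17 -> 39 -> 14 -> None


Step 1: curr=33, set curr.next=prev(None) | reversed so far: 33
Step 2: curr=6, set curr.next=prev(33) | reversed so far: 6 -> 33
Step 3: curr=7, set curr.next=prev(6) | reversed so far: 7 -> 6 -> 33
Step 4: curr=43, set curr.next=prev(7) | reversed so far: 43 -> 7 -> 6 -> 33
Step 5: curr=17, set curr.next=prev(43) | reversed so far: 17 -> 43 -> 7 -> 6 -> 33
Step 6: curr=39, set curr.next=prev(17) | reversed so far: 39 -> 17 -> 43 -> 7 -> 6 -> 33
Step 7: curr=14, set curr.next=prev(39) | reversed so far: 14 -> 39 -> 17 -> 43 -> 7 -> 6 -> 33

14 -> 39 -> 17 -> 43 -> 7 -> 6 -> 33 -> None


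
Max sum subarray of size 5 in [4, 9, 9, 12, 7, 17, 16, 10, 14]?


[0:5]: 41
[1:6]: 54
[2:7]: 61
[3:8]: 62
[4:9]: 64

Max: 64 at [4:9]


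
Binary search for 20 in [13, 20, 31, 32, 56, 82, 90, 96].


Step 1: lo=0, hi=7, mid=3, val=32
Step 2: lo=0, hi=2, mid=1, val=20

Found at index 1


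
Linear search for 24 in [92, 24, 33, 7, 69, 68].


i=0: 92!=24
i=1: 24==24 found!

Found at 1, 2 comps


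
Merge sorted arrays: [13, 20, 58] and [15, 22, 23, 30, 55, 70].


Take 13 from A
Take 15 from B
Take 20 from A
Take 22 from B
Take 23 from B
Take 30 from B
Take 55 from B
Take 58 from A

Merged: [13, 15, 20, 22, 23, 30, 55, 58, 70]


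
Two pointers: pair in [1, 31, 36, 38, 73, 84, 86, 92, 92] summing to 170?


lo=0(1)+hi=8(92)=93
lo=1(31)+hi=8(92)=123
lo=2(36)+hi=8(92)=128
lo=3(38)+hi=8(92)=130
lo=4(73)+hi=8(92)=165
lo=5(84)+hi=8(92)=176
lo=5(84)+hi=7(92)=176
lo=5(84)+hi=6(86)=170

Yes: 84+86=170


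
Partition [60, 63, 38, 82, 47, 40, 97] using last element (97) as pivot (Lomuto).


Pivot: 97
  60 <= 97: advance i (no swap)
  63 <= 97: advance i (no swap)
  38 <= 97: advance i (no swap)
  82 <= 97: advance i (no swap)
  47 <= 97: advance i (no swap)
  40 <= 97: advance i (no swap)
Place pivot at 6: [60, 63, 38, 82, 47, 40, 97]

Partitioned: [60, 63, 38, 82, 47, 40, 97]


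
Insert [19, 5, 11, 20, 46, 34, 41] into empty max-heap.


Insert 19: [19]
Insert 5: [19, 5]
Insert 11: [19, 5, 11]
Insert 20: [20, 19, 11, 5]
Insert 46: [46, 20, 11, 5, 19]
Insert 34: [46, 20, 34, 5, 19, 11]
Insert 41: [46, 20, 41, 5, 19, 11, 34]

Final heap: [46, 20, 41, 5, 19, 11, 34]


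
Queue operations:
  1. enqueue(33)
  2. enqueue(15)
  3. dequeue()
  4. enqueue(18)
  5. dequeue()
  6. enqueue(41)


enqueue(33) -> [33]
enqueue(15) -> [33, 15]
dequeue()->33, [15]
enqueue(18) -> [15, 18]
dequeue()->15, [18]
enqueue(41) -> [18, 41]

Final queue: [18, 41]


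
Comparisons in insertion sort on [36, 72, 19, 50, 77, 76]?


Algorithm: insertion sort
Input: [36, 72, 19, 50, 77, 76]
Sorted: [19, 36, 50, 72, 76, 77]

8


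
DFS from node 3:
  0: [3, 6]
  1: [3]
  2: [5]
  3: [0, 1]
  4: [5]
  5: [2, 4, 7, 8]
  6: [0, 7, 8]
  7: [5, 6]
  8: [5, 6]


Visit 3, push [1, 0]
Visit 0, push [6]
Visit 6, push [8, 7]
Visit 7, push [5]
Visit 5, push [8, 4, 2]
Visit 2, push []
Visit 4, push []
Visit 8, push []
Visit 1, push []

DFS order: [3, 0, 6, 7, 5, 2, 4, 8, 1]


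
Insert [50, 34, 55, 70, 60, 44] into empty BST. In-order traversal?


Insert 50: root
Insert 34: L from 50
Insert 55: R from 50
Insert 70: R from 50 -> R from 55
Insert 60: R from 50 -> R from 55 -> L from 70
Insert 44: L from 50 -> R from 34

In-order: [34, 44, 50, 55, 60, 70]


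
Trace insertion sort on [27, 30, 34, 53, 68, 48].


Initial: [27, 30, 34, 53, 68, 48]
Insert 30: [27, 30, 34, 53, 68, 48]
Insert 34: [27, 30, 34, 53, 68, 48]
Insert 53: [27, 30, 34, 53, 68, 48]
Insert 68: [27, 30, 34, 53, 68, 48]
Insert 48: [27, 30, 34, 48, 53, 68]

Sorted: [27, 30, 34, 48, 53, 68]


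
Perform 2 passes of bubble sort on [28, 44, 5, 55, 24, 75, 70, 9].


Initial: [28, 44, 5, 55, 24, 75, 70, 9]
Pass 1: [28, 5, 44, 24, 55, 70, 9, 75] (4 swaps)
Pass 2: [5, 28, 24, 44, 55, 9, 70, 75] (3 swaps)

After 2 passes: [5, 28, 24, 44, 55, 9, 70, 75]


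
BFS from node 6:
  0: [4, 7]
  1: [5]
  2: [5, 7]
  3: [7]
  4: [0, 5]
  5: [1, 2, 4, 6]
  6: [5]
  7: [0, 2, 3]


Visit 6, enqueue [5]
Visit 5, enqueue [1, 2, 4]
Visit 1, enqueue []
Visit 2, enqueue [7]
Visit 4, enqueue [0]
Visit 7, enqueue [3]
Visit 0, enqueue []
Visit 3, enqueue []

BFS order: [6, 5, 1, 2, 4, 7, 0, 3]


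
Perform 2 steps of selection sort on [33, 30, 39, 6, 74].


Initial: [33, 30, 39, 6, 74]
Step 1: min=6 at 3
  Swap: [6, 30, 39, 33, 74]
Step 2: min=30 at 1
  Swap: [6, 30, 39, 33, 74]

After 2 steps: [6, 30, 39, 33, 74]


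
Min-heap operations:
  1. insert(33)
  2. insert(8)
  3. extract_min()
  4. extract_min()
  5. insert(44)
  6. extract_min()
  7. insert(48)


insert(33) -> [33]
insert(8) -> [8, 33]
extract_min()->8, [33]
extract_min()->33, []
insert(44) -> [44]
extract_min()->44, []
insert(48) -> [48]

Final heap: [48]


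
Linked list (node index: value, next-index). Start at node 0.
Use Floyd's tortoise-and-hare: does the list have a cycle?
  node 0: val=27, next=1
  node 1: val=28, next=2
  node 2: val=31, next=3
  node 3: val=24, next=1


Floyd's tortoise (slow, +1) and hare (fast, +2):
  init: slow=0, fast=0
  step 1: slow=1, fast=2
  step 2: slow=2, fast=1
  step 3: slow=3, fast=3
  slow == fast at node 3: cycle detected

Cycle: yes


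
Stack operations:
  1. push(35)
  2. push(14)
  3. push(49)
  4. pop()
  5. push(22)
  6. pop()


push(35) -> [35]
push(14) -> [35, 14]
push(49) -> [35, 14, 49]
pop()->49, [35, 14]
push(22) -> [35, 14, 22]
pop()->22, [35, 14]

Final stack: [35, 14]


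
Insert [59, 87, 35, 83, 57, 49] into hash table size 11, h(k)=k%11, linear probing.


Insert 59: h=4 -> slot 4
Insert 87: h=10 -> slot 10
Insert 35: h=2 -> slot 2
Insert 83: h=6 -> slot 6
Insert 57: h=2, 1 probes -> slot 3
Insert 49: h=5 -> slot 5

Table: [None, None, 35, 57, 59, 49, 83, None, None, None, 87]


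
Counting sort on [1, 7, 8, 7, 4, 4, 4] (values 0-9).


Input: [1, 7, 8, 7, 4, 4, 4]
Counts: [0, 1, 0, 0, 3, 0, 0, 2, 1, 0]

Sorted: [1, 4, 4, 4, 7, 7, 8]


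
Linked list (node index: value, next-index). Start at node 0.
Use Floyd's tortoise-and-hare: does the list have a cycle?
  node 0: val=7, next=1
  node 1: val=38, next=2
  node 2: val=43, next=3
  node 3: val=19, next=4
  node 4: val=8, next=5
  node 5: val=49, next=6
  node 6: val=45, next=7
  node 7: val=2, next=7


Floyd's tortoise (slow, +1) and hare (fast, +2):
  init: slow=0, fast=0
  step 1: slow=1, fast=2
  step 2: slow=2, fast=4
  step 3: slow=3, fast=6
  step 4: slow=4, fast=7
  step 5: slow=5, fast=7
  step 6: slow=6, fast=7
  step 7: slow=7, fast=7
  slow == fast at node 7: cycle detected

Cycle: yes


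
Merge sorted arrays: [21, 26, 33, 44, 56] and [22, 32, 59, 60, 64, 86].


Take 21 from A
Take 22 from B
Take 26 from A
Take 32 from B
Take 33 from A
Take 44 from A
Take 56 from A

Merged: [21, 22, 26, 32, 33, 44, 56, 59, 60, 64, 86]


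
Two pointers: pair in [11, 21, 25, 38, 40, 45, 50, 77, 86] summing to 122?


lo=0(11)+hi=8(86)=97
lo=1(21)+hi=8(86)=107
lo=2(25)+hi=8(86)=111
lo=3(38)+hi=8(86)=124
lo=3(38)+hi=7(77)=115
lo=4(40)+hi=7(77)=117
lo=5(45)+hi=7(77)=122

Yes: 45+77=122


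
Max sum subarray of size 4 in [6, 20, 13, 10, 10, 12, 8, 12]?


[0:4]: 49
[1:5]: 53
[2:6]: 45
[3:7]: 40
[4:8]: 42

Max: 53 at [1:5]


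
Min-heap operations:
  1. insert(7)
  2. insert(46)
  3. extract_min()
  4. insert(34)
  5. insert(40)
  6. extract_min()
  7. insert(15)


insert(7) -> [7]
insert(46) -> [7, 46]
extract_min()->7, [46]
insert(34) -> [34, 46]
insert(40) -> [34, 46, 40]
extract_min()->34, [40, 46]
insert(15) -> [15, 46, 40]

Final heap: [15, 46, 40]


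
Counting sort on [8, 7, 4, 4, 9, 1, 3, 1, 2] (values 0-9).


Input: [8, 7, 4, 4, 9, 1, 3, 1, 2]
Counts: [0, 2, 1, 1, 2, 0, 0, 1, 1, 1]

Sorted: [1, 1, 2, 3, 4, 4, 7, 8, 9]


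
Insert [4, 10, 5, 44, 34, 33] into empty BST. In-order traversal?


Insert 4: root
Insert 10: R from 4
Insert 5: R from 4 -> L from 10
Insert 44: R from 4 -> R from 10
Insert 34: R from 4 -> R from 10 -> L from 44
Insert 33: R from 4 -> R from 10 -> L from 44 -> L from 34

In-order: [4, 5, 10, 33, 34, 44]


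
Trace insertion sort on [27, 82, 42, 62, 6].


Initial: [27, 82, 42, 62, 6]
Insert 82: [27, 82, 42, 62, 6]
Insert 42: [27, 42, 82, 62, 6]
Insert 62: [27, 42, 62, 82, 6]
Insert 6: [6, 27, 42, 62, 82]

Sorted: [6, 27, 42, 62, 82]


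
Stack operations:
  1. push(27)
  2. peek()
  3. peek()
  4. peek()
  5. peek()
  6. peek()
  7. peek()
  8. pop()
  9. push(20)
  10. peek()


push(27) -> [27]
peek()->27
peek()->27
peek()->27
peek()->27
peek()->27
peek()->27
pop()->27, []
push(20) -> [20]
peek()->20

Final stack: [20]


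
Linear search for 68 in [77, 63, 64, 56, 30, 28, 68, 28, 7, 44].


i=0: 77!=68
i=1: 63!=68
i=2: 64!=68
i=3: 56!=68
i=4: 30!=68
i=5: 28!=68
i=6: 68==68 found!

Found at 6, 7 comps


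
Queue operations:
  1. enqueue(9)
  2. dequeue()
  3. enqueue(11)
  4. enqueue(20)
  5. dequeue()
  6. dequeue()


enqueue(9) -> [9]
dequeue()->9, []
enqueue(11) -> [11]
enqueue(20) -> [11, 20]
dequeue()->11, [20]
dequeue()->20, []

Final queue: []


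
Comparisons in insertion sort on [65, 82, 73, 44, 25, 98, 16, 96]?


Algorithm: insertion sort
Input: [65, 82, 73, 44, 25, 98, 16, 96]
Sorted: [16, 25, 44, 65, 73, 82, 96, 98]

19


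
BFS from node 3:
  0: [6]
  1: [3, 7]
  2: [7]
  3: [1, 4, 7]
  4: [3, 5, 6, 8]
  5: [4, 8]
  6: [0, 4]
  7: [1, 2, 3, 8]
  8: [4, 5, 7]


Visit 3, enqueue [1, 4, 7]
Visit 1, enqueue []
Visit 4, enqueue [5, 6, 8]
Visit 7, enqueue [2]
Visit 5, enqueue []
Visit 6, enqueue [0]
Visit 8, enqueue []
Visit 2, enqueue []
Visit 0, enqueue []

BFS order: [3, 1, 4, 7, 5, 6, 8, 2, 0]


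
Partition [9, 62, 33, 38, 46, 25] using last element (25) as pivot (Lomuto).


Pivot: 25
  9 <= 25: advance i (no swap)
Place pivot at 1: [9, 25, 33, 38, 46, 62]

Partitioned: [9, 25, 33, 38, 46, 62]


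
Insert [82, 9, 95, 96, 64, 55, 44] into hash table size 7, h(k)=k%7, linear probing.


Insert 82: h=5 -> slot 5
Insert 9: h=2 -> slot 2
Insert 95: h=4 -> slot 4
Insert 96: h=5, 1 probes -> slot 6
Insert 64: h=1 -> slot 1
Insert 55: h=6, 1 probes -> slot 0
Insert 44: h=2, 1 probes -> slot 3

Table: [55, 64, 9, 44, 95, 82, 96]


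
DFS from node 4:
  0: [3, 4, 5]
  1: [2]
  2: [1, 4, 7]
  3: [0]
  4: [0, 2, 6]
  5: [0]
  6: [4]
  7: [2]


Visit 4, push [6, 2, 0]
Visit 0, push [5, 3]
Visit 3, push []
Visit 5, push []
Visit 2, push [7, 1]
Visit 1, push []
Visit 7, push []
Visit 6, push []

DFS order: [4, 0, 3, 5, 2, 1, 7, 6]


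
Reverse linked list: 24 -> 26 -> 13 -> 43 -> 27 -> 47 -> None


Step 1: curr=24, set curr.next=prev(None) | reversed so far: 24
Step 2: curr=26, set curr.next=prev(24) | reversed so far: 26 -> 24
Step 3: curr=13, set curr.next=prev(26) | reversed so far: 13 -> 26 -> 24
Step 4: curr=43, set curr.next=prev(13) | reversed so far: 43 -> 13 -> 26 -> 24
Step 5: curr=27, set curr.next=prev(43) | reversed so far: 27 -> 43 -> 13 -> 26 -> 24
Step 6: curr=47, set curr.next=prev(27) | reversed so far: 47 -> 27 -> 43 -> 13 -> 26 -> 24

47 -> 27 -> 43 -> 13 -> 26 -> 24 -> None


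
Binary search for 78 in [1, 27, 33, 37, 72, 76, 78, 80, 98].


Step 1: lo=0, hi=8, mid=4, val=72
Step 2: lo=5, hi=8, mid=6, val=78

Found at index 6


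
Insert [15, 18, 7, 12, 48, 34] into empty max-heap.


Insert 15: [15]
Insert 18: [18, 15]
Insert 7: [18, 15, 7]
Insert 12: [18, 15, 7, 12]
Insert 48: [48, 18, 7, 12, 15]
Insert 34: [48, 18, 34, 12, 15, 7]

Final heap: [48, 18, 34, 12, 15, 7]


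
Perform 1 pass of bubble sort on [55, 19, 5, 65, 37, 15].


Initial: [55, 19, 5, 65, 37, 15]
Pass 1: [19, 5, 55, 37, 15, 65] (4 swaps)

After 1 pass: [19, 5, 55, 37, 15, 65]


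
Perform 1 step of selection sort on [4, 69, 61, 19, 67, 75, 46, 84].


Initial: [4, 69, 61, 19, 67, 75, 46, 84]
Step 1: min=4 at 0
  Swap: [4, 69, 61, 19, 67, 75, 46, 84]

After 1 step: [4, 69, 61, 19, 67, 75, 46, 84]


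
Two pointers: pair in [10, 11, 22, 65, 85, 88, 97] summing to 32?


lo=0(10)+hi=6(97)=107
lo=0(10)+hi=5(88)=98
lo=0(10)+hi=4(85)=95
lo=0(10)+hi=3(65)=75
lo=0(10)+hi=2(22)=32

Yes: 10+22=32


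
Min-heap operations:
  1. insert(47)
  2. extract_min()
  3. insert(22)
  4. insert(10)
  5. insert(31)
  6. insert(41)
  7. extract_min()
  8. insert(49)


insert(47) -> [47]
extract_min()->47, []
insert(22) -> [22]
insert(10) -> [10, 22]
insert(31) -> [10, 22, 31]
insert(41) -> [10, 22, 31, 41]
extract_min()->10, [22, 41, 31]
insert(49) -> [22, 41, 31, 49]

Final heap: [22, 41, 31, 49]


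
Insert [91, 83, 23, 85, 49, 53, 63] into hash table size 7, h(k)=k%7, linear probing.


Insert 91: h=0 -> slot 0
Insert 83: h=6 -> slot 6
Insert 23: h=2 -> slot 2
Insert 85: h=1 -> slot 1
Insert 49: h=0, 3 probes -> slot 3
Insert 53: h=4 -> slot 4
Insert 63: h=0, 5 probes -> slot 5

Table: [91, 85, 23, 49, 53, 63, 83]


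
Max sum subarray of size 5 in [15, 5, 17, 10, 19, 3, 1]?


[0:5]: 66
[1:6]: 54
[2:7]: 50

Max: 66 at [0:5]


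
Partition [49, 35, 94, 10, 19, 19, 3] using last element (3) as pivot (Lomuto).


Pivot: 3
Place pivot at 0: [3, 35, 94, 10, 19, 19, 49]

Partitioned: [3, 35, 94, 10, 19, 19, 49]


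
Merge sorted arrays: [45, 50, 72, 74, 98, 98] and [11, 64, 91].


Take 11 from B
Take 45 from A
Take 50 from A
Take 64 from B
Take 72 from A
Take 74 from A
Take 91 from B

Merged: [11, 45, 50, 64, 72, 74, 91, 98, 98]


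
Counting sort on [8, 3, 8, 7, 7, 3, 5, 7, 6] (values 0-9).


Input: [8, 3, 8, 7, 7, 3, 5, 7, 6]
Counts: [0, 0, 0, 2, 0, 1, 1, 3, 2, 0]

Sorted: [3, 3, 5, 6, 7, 7, 7, 8, 8]


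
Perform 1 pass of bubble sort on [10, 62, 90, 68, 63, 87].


Initial: [10, 62, 90, 68, 63, 87]
Pass 1: [10, 62, 68, 63, 87, 90] (3 swaps)

After 1 pass: [10, 62, 68, 63, 87, 90]


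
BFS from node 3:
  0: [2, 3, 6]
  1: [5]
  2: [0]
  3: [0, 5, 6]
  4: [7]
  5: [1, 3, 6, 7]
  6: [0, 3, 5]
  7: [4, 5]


Visit 3, enqueue [0, 5, 6]
Visit 0, enqueue [2]
Visit 5, enqueue [1, 7]
Visit 6, enqueue []
Visit 2, enqueue []
Visit 1, enqueue []
Visit 7, enqueue [4]
Visit 4, enqueue []

BFS order: [3, 0, 5, 6, 2, 1, 7, 4]


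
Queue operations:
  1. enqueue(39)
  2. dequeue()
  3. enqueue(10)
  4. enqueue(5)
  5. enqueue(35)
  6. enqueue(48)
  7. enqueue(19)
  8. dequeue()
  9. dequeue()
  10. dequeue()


enqueue(39) -> [39]
dequeue()->39, []
enqueue(10) -> [10]
enqueue(5) -> [10, 5]
enqueue(35) -> [10, 5, 35]
enqueue(48) -> [10, 5, 35, 48]
enqueue(19) -> [10, 5, 35, 48, 19]
dequeue()->10, [5, 35, 48, 19]
dequeue()->5, [35, 48, 19]
dequeue()->35, [48, 19]

Final queue: [48, 19]


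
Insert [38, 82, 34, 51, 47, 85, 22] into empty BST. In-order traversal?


Insert 38: root
Insert 82: R from 38
Insert 34: L from 38
Insert 51: R from 38 -> L from 82
Insert 47: R from 38 -> L from 82 -> L from 51
Insert 85: R from 38 -> R from 82
Insert 22: L from 38 -> L from 34

In-order: [22, 34, 38, 47, 51, 82, 85]


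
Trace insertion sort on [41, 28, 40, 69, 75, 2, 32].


Initial: [41, 28, 40, 69, 75, 2, 32]
Insert 28: [28, 41, 40, 69, 75, 2, 32]
Insert 40: [28, 40, 41, 69, 75, 2, 32]
Insert 69: [28, 40, 41, 69, 75, 2, 32]
Insert 75: [28, 40, 41, 69, 75, 2, 32]
Insert 2: [2, 28, 40, 41, 69, 75, 32]
Insert 32: [2, 28, 32, 40, 41, 69, 75]

Sorted: [2, 28, 32, 40, 41, 69, 75]


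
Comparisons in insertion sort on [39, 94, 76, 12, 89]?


Algorithm: insertion sort
Input: [39, 94, 76, 12, 89]
Sorted: [12, 39, 76, 89, 94]

8


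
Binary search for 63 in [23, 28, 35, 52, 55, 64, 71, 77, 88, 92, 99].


Step 1: lo=0, hi=10, mid=5, val=64
Step 2: lo=0, hi=4, mid=2, val=35
Step 3: lo=3, hi=4, mid=3, val=52
Step 4: lo=4, hi=4, mid=4, val=55

Not found


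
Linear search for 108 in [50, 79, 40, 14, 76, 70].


i=0: 50!=108
i=1: 79!=108
i=2: 40!=108
i=3: 14!=108
i=4: 76!=108
i=5: 70!=108

Not found, 6 comps


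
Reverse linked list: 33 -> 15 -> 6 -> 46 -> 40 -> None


Step 1: curr=33, set curr.next=prev(None) | reversed so far: 33
Step 2: curr=15, set curr.next=prev(33) | reversed so far: 15 -> 33
Step 3: curr=6, set curr.next=prev(15) | reversed so far: 6 -> 15 -> 33
Step 4: curr=46, set curr.next=prev(6) | reversed so far: 46 -> 6 -> 15 -> 33
Step 5: curr=40, set curr.next=prev(46) | reversed so far: 40 -> 46 -> 6 -> 15 -> 33

40 -> 46 -> 6 -> 15 -> 33 -> None


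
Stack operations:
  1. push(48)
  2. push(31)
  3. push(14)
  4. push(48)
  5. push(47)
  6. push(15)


push(48) -> [48]
push(31) -> [48, 31]
push(14) -> [48, 31, 14]
push(48) -> [48, 31, 14, 48]
push(47) -> [48, 31, 14, 48, 47]
push(15) -> [48, 31, 14, 48, 47, 15]

Final stack: [48, 31, 14, 48, 47, 15]


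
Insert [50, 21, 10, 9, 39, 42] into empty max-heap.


Insert 50: [50]
Insert 21: [50, 21]
Insert 10: [50, 21, 10]
Insert 9: [50, 21, 10, 9]
Insert 39: [50, 39, 10, 9, 21]
Insert 42: [50, 39, 42, 9, 21, 10]

Final heap: [50, 39, 42, 9, 21, 10]


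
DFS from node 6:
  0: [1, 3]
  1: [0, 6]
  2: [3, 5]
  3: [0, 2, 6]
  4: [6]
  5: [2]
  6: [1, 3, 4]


Visit 6, push [4, 3, 1]
Visit 1, push [0]
Visit 0, push [3]
Visit 3, push [2]
Visit 2, push [5]
Visit 5, push []
Visit 4, push []

DFS order: [6, 1, 0, 3, 2, 5, 4]


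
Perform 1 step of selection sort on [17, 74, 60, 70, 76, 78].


Initial: [17, 74, 60, 70, 76, 78]
Step 1: min=17 at 0
  Swap: [17, 74, 60, 70, 76, 78]

After 1 step: [17, 74, 60, 70, 76, 78]


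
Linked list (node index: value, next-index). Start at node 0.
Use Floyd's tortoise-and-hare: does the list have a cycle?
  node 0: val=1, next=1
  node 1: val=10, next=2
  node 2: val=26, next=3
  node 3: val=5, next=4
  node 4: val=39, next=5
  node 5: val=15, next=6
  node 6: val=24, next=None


Floyd's tortoise (slow, +1) and hare (fast, +2):
  init: slow=0, fast=0
  step 1: slow=1, fast=2
  step 2: slow=2, fast=4
  step 3: slow=3, fast=6
  step 4: fast -> None, no cycle

Cycle: no


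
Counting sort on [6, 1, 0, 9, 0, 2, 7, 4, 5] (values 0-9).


Input: [6, 1, 0, 9, 0, 2, 7, 4, 5]
Counts: [2, 1, 1, 0, 1, 1, 1, 1, 0, 1]

Sorted: [0, 0, 1, 2, 4, 5, 6, 7, 9]


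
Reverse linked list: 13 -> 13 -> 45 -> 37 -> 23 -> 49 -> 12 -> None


Step 1: curr=13, set curr.next=prev(None) | reversed so far: 13
Step 2: curr=13, set curr.next=prev(13) | reversed so far: 13 -> 13
Step 3: curr=45, set curr.next=prev(13) | reversed so far: 45 -> 13 -> 13
Step 4: curr=37, set curr.next=prev(45) | reversed so far: 37 -> 45 -> 13 -> 13
Step 5: curr=23, set curr.next=prev(37) | reversed so far: 23 -> 37 -> 45 -> 13 -> 13
Step 6: curr=49, set curr.next=prev(23) | reversed so far: 49 -> 23 -> 37 -> 45 -> 13 -> 13
Step 7: curr=12, set curr.next=prev(49) | reversed so far: 12 -> 49 -> 23 -> 37 -> 45 -> 13 -> 13

12 -> 49 -> 23 -> 37 -> 45 -> 13 -> 13 -> None


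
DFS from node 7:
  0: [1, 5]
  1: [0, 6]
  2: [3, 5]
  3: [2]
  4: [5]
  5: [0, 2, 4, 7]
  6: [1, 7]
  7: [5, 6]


Visit 7, push [6, 5]
Visit 5, push [4, 2, 0]
Visit 0, push [1]
Visit 1, push [6]
Visit 6, push []
Visit 2, push [3]
Visit 3, push []
Visit 4, push []

DFS order: [7, 5, 0, 1, 6, 2, 3, 4]


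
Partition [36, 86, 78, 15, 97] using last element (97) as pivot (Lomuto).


Pivot: 97
  36 <= 97: advance i (no swap)
  86 <= 97: advance i (no swap)
  78 <= 97: advance i (no swap)
  15 <= 97: advance i (no swap)
Place pivot at 4: [36, 86, 78, 15, 97]

Partitioned: [36, 86, 78, 15, 97]


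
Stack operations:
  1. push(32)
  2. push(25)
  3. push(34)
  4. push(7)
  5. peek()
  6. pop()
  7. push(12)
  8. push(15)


push(32) -> [32]
push(25) -> [32, 25]
push(34) -> [32, 25, 34]
push(7) -> [32, 25, 34, 7]
peek()->7
pop()->7, [32, 25, 34]
push(12) -> [32, 25, 34, 12]
push(15) -> [32, 25, 34, 12, 15]

Final stack: [32, 25, 34, 12, 15]


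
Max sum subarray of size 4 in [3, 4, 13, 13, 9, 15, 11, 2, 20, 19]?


[0:4]: 33
[1:5]: 39
[2:6]: 50
[3:7]: 48
[4:8]: 37
[5:9]: 48
[6:10]: 52

Max: 52 at [6:10]


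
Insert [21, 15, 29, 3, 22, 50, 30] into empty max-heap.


Insert 21: [21]
Insert 15: [21, 15]
Insert 29: [29, 15, 21]
Insert 3: [29, 15, 21, 3]
Insert 22: [29, 22, 21, 3, 15]
Insert 50: [50, 22, 29, 3, 15, 21]
Insert 30: [50, 22, 30, 3, 15, 21, 29]

Final heap: [50, 22, 30, 3, 15, 21, 29]


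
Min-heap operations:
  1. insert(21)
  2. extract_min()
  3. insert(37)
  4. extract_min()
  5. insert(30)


insert(21) -> [21]
extract_min()->21, []
insert(37) -> [37]
extract_min()->37, []
insert(30) -> [30]

Final heap: [30]


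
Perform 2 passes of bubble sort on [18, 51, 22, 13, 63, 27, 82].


Initial: [18, 51, 22, 13, 63, 27, 82]
Pass 1: [18, 22, 13, 51, 27, 63, 82] (3 swaps)
Pass 2: [18, 13, 22, 27, 51, 63, 82] (2 swaps)

After 2 passes: [18, 13, 22, 27, 51, 63, 82]


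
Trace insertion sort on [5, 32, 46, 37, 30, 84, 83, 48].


Initial: [5, 32, 46, 37, 30, 84, 83, 48]
Insert 32: [5, 32, 46, 37, 30, 84, 83, 48]
Insert 46: [5, 32, 46, 37, 30, 84, 83, 48]
Insert 37: [5, 32, 37, 46, 30, 84, 83, 48]
Insert 30: [5, 30, 32, 37, 46, 84, 83, 48]
Insert 84: [5, 30, 32, 37, 46, 84, 83, 48]
Insert 83: [5, 30, 32, 37, 46, 83, 84, 48]
Insert 48: [5, 30, 32, 37, 46, 48, 83, 84]

Sorted: [5, 30, 32, 37, 46, 48, 83, 84]


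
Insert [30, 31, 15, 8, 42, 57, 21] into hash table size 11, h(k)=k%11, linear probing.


Insert 30: h=8 -> slot 8
Insert 31: h=9 -> slot 9
Insert 15: h=4 -> slot 4
Insert 8: h=8, 2 probes -> slot 10
Insert 42: h=9, 2 probes -> slot 0
Insert 57: h=2 -> slot 2
Insert 21: h=10, 2 probes -> slot 1

Table: [42, 21, 57, None, 15, None, None, None, 30, 31, 8]


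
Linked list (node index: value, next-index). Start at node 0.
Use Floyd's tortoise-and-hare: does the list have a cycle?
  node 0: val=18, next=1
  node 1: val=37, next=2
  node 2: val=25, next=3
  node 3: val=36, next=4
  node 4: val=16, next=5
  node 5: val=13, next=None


Floyd's tortoise (slow, +1) and hare (fast, +2):
  init: slow=0, fast=0
  step 1: slow=1, fast=2
  step 2: slow=2, fast=4
  step 3: fast 4->5->None, no cycle

Cycle: no


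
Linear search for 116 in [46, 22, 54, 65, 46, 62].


i=0: 46!=116
i=1: 22!=116
i=2: 54!=116
i=3: 65!=116
i=4: 46!=116
i=5: 62!=116

Not found, 6 comps


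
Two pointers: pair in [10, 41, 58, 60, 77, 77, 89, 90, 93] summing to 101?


lo=0(10)+hi=8(93)=103
lo=0(10)+hi=7(90)=100
lo=1(41)+hi=7(90)=131
lo=1(41)+hi=6(89)=130
lo=1(41)+hi=5(77)=118
lo=1(41)+hi=4(77)=118
lo=1(41)+hi=3(60)=101

Yes: 41+60=101


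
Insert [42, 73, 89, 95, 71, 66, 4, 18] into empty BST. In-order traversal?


Insert 42: root
Insert 73: R from 42
Insert 89: R from 42 -> R from 73
Insert 95: R from 42 -> R from 73 -> R from 89
Insert 71: R from 42 -> L from 73
Insert 66: R from 42 -> L from 73 -> L from 71
Insert 4: L from 42
Insert 18: L from 42 -> R from 4

In-order: [4, 18, 42, 66, 71, 73, 89, 95]


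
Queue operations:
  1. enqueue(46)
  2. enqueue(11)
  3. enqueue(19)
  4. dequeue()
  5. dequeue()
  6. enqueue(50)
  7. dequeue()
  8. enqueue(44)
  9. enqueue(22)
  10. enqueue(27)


enqueue(46) -> [46]
enqueue(11) -> [46, 11]
enqueue(19) -> [46, 11, 19]
dequeue()->46, [11, 19]
dequeue()->11, [19]
enqueue(50) -> [19, 50]
dequeue()->19, [50]
enqueue(44) -> [50, 44]
enqueue(22) -> [50, 44, 22]
enqueue(27) -> [50, 44, 22, 27]

Final queue: [50, 44, 22, 27]


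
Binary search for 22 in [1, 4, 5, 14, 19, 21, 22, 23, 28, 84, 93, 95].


Step 1: lo=0, hi=11, mid=5, val=21
Step 2: lo=6, hi=11, mid=8, val=28
Step 3: lo=6, hi=7, mid=6, val=22

Found at index 6


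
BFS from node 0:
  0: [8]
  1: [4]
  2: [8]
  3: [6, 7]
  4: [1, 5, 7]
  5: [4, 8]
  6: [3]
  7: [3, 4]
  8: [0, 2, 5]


Visit 0, enqueue [8]
Visit 8, enqueue [2, 5]
Visit 2, enqueue []
Visit 5, enqueue [4]
Visit 4, enqueue [1, 7]
Visit 1, enqueue []
Visit 7, enqueue [3]
Visit 3, enqueue [6]
Visit 6, enqueue []

BFS order: [0, 8, 2, 5, 4, 1, 7, 3, 6]


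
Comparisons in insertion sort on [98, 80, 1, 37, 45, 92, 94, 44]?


Algorithm: insertion sort
Input: [98, 80, 1, 37, 45, 92, 94, 44]
Sorted: [1, 37, 44, 45, 80, 92, 94, 98]

19


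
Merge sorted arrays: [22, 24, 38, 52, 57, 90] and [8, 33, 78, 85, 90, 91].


Take 8 from B
Take 22 from A
Take 24 from A
Take 33 from B
Take 38 from A
Take 52 from A
Take 57 from A
Take 78 from B
Take 85 from B
Take 90 from A

Merged: [8, 22, 24, 33, 38, 52, 57, 78, 85, 90, 90, 91]


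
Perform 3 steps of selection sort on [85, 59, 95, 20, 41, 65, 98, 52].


Initial: [85, 59, 95, 20, 41, 65, 98, 52]
Step 1: min=20 at 3
  Swap: [20, 59, 95, 85, 41, 65, 98, 52]
Step 2: min=41 at 4
  Swap: [20, 41, 95, 85, 59, 65, 98, 52]
Step 3: min=52 at 7
  Swap: [20, 41, 52, 85, 59, 65, 98, 95]

After 3 steps: [20, 41, 52, 85, 59, 65, 98, 95]


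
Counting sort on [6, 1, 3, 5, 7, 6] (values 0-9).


Input: [6, 1, 3, 5, 7, 6]
Counts: [0, 1, 0, 1, 0, 1, 2, 1, 0, 0]

Sorted: [1, 3, 5, 6, 6, 7]


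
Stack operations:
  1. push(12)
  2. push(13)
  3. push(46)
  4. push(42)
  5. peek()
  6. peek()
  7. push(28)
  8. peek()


push(12) -> [12]
push(13) -> [12, 13]
push(46) -> [12, 13, 46]
push(42) -> [12, 13, 46, 42]
peek()->42
peek()->42
push(28) -> [12, 13, 46, 42, 28]
peek()->28

Final stack: [12, 13, 46, 42, 28]


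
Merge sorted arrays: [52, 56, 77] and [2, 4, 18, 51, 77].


Take 2 from B
Take 4 from B
Take 18 from B
Take 51 from B
Take 52 from A
Take 56 from A
Take 77 from A

Merged: [2, 4, 18, 51, 52, 56, 77, 77]


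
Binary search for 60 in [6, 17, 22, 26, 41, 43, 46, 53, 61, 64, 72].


Step 1: lo=0, hi=10, mid=5, val=43
Step 2: lo=6, hi=10, mid=8, val=61
Step 3: lo=6, hi=7, mid=6, val=46
Step 4: lo=7, hi=7, mid=7, val=53

Not found


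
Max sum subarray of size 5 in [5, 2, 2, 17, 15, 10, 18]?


[0:5]: 41
[1:6]: 46
[2:7]: 62

Max: 62 at [2:7]


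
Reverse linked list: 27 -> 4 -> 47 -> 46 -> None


Step 1: curr=27, set curr.next=prev(None) | reversed so far: 27
Step 2: curr=4, set curr.next=prev(27) | reversed so far: 4 -> 27
Step 3: curr=47, set curr.next=prev(4) | reversed so far: 47 -> 4 -> 27
Step 4: curr=46, set curr.next=prev(47) | reversed so far: 46 -> 47 -> 4 -> 27

46 -> 47 -> 4 -> 27 -> None


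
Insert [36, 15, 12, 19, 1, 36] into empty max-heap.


Insert 36: [36]
Insert 15: [36, 15]
Insert 12: [36, 15, 12]
Insert 19: [36, 19, 12, 15]
Insert 1: [36, 19, 12, 15, 1]
Insert 36: [36, 19, 36, 15, 1, 12]

Final heap: [36, 19, 36, 15, 1, 12]


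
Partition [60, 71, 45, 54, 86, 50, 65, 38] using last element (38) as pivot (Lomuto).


Pivot: 38
Place pivot at 0: [38, 71, 45, 54, 86, 50, 65, 60]

Partitioned: [38, 71, 45, 54, 86, 50, 65, 60]


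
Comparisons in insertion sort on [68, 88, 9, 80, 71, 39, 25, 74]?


Algorithm: insertion sort
Input: [68, 88, 9, 80, 71, 39, 25, 74]
Sorted: [9, 25, 39, 68, 71, 74, 80, 88]

22


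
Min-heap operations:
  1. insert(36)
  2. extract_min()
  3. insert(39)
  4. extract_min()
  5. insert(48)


insert(36) -> [36]
extract_min()->36, []
insert(39) -> [39]
extract_min()->39, []
insert(48) -> [48]

Final heap: [48]
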